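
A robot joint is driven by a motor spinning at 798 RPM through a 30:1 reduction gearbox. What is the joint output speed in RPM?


omega_joint = omega_motor / N = 798 / 30 = 26.6000

26.6000 RPM


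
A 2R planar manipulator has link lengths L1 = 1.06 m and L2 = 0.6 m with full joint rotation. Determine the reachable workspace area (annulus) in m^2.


r_max = L1 + L2 = 1.6600, r_min = |L1 - L2| = 0.4600
A = pi*(r_max^2 - r_min^2) = pi*(2.7556 - 0.2116) = 7.9922

7.9922 m^2


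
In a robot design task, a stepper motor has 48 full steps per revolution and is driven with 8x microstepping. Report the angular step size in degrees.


step = 360/(48*8) = 360/384 = 0.9375

0.9375 degrees


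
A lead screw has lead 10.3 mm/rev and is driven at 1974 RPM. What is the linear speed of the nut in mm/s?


v = lead * (RPM/60) = 10.3*1974/60 = 338.8700

338.8700 mm/s


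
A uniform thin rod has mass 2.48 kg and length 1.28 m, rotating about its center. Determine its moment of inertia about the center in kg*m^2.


I = (1/12)*m*L^2 = (1/12)*2.48*1.28^2 = 0.3386

0.3386 kg*m^2


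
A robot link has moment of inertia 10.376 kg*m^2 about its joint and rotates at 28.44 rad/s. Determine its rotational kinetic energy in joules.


KE = (1/2)*I*omega^2 = 0.5*10.376*28.44^2 = 4196.2287

4196.2287 J


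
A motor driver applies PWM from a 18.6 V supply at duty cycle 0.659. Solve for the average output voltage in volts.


V_avg = V_supply * D = 18.6*0.659 = 12.2574

12.2574 V


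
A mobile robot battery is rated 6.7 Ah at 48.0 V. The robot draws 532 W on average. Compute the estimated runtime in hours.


E = 6.7*48.0 = 321.6000 Wh
t = E/P = 321.6000/532 = 0.6045

0.6045 hours


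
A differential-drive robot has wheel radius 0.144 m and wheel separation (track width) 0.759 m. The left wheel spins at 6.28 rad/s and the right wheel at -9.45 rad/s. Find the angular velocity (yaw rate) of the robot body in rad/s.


omega = r*(wR - wL)/L = 0.144*(-9.45 - (6.28))/0.759 = -2.9843

-2.9843 rad/s


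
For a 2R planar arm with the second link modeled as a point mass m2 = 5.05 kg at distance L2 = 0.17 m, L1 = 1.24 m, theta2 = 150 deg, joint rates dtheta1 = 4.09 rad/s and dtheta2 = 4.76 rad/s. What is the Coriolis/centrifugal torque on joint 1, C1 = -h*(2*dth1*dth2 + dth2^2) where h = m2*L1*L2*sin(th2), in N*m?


h = m2*L1*L2*sin(th2) = 5.05*1.24*0.17*sin(150 deg) = 0.532270
C1 = -h*(2*4.09*4.76 + 4.76^2) = -0.532270*61.5944 = -32.7849

-32.7849 N*m


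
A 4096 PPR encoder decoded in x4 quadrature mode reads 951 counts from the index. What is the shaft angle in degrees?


angle = counts * 360 / (PPR*4) = 951 * 360 / 16384 = 20.8960

20.8960 degrees


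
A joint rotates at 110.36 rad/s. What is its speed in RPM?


RPM = 110.36 * 60/(2*pi) = 1053.8604

1053.8604 RPM


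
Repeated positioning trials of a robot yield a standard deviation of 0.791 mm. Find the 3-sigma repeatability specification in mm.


repeatability = 3*sigma = 3*0.791 = 2.3730

2.3730 mm


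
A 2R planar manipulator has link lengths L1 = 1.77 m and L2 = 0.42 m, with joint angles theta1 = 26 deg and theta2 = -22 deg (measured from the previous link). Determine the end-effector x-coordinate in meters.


x = L1*cos(th1) + L2*cos(th1+th2) = 1.77*cos(26 deg) + 0.42*cos(4 deg) = 2.0098

2.0098 m


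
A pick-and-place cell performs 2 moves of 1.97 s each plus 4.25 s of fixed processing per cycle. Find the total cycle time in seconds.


T = 2*1.97 + 4.25 = 8.1900

8.1900 s


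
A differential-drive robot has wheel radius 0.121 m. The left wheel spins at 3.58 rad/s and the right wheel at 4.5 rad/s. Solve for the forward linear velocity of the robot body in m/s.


v = r*(wR + wL)/2 = 0.121*(4.5 + 3.58)/2 = 0.4888

0.4888 m/s


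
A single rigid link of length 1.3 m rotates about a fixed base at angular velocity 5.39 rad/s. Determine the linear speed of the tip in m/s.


v = L*omega = 1.3 * 5.39 = 7.0070

7.0070 m/s


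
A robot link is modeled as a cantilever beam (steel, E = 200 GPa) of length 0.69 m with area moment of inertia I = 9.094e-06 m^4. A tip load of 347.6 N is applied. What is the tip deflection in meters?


delta = F*L^3/(3*E*I) = 347.6*0.69^3/(3*2.000e+11*9.094e-06)
      = 114.1897284/5456400 = 2.0928e-05

2.0928e-05 m


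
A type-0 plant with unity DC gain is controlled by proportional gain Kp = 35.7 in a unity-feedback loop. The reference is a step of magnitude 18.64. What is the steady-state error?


e_ss = R/(1 + Kp) = 18.64/(1 + 35.7) = 18.64/36.7000 = 0.5079

0.5079


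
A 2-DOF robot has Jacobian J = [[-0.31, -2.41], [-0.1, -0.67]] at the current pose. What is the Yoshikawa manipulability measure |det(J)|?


det(J) = -0.31*-0.67 - (-2.41)*(-0.1) = -0.0333
|det(J)| = 0.0333

0.0333


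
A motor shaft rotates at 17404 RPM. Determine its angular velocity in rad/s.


omega = 17404 * 2*pi/60 = 1822.5426

1822.5426 rad/s


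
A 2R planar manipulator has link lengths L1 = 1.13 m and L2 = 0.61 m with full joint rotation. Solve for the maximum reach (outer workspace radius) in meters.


r_max = L1 + L2 = 1.13 + 0.61 = 1.7400

1.7400 m


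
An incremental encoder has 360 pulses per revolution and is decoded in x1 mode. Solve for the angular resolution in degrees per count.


resolution = 360 / (PPR * 1) = 360 / 360 = 1.0000

1.0000 degrees


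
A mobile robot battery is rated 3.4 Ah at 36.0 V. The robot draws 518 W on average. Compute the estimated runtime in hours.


E = 3.4*36.0 = 122.4000 Wh
t = E/P = 122.4000/518 = 0.2363

0.2363 hours


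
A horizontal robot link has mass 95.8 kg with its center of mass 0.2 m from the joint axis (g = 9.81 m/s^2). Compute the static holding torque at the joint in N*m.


tau = m*g*L = 95.8 * 9.81 * 0.2 = 187.9596

187.9596 N*m


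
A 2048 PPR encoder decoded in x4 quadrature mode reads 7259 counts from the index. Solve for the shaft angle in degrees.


angle = counts * 360 / (PPR*4) = 7259 * 360 / 8192 = 318.9990

318.9990 degrees


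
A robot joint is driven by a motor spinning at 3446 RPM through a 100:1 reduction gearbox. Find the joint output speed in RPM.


omega_joint = omega_motor / N = 3446 / 100 = 34.4600

34.4600 RPM


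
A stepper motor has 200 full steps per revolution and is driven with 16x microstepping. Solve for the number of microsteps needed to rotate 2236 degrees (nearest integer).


step_size = 360/(200*16) = 360/3200 = 0.112500 deg
n = 2236/(360/3200) = 2236*3200/360 = 19875.5556 -> 19876

19876 steps


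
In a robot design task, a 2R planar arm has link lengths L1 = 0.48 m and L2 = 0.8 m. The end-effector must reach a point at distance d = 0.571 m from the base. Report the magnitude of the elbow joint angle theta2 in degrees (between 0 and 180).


cos(th2) = (d^2 - L1^2 - L2^2)/(2*L1*L2) = (0.571^2 - 0.48^2 - 0.8^2)/(2*0.48*0.8) = -0.70880078
th2 = acos(-0.70880078) = 135.1374 deg

135.1374 degrees


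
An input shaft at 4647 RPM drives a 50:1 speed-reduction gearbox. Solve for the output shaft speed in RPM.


omega_out = omega_in / N = 4647 / 50 = 92.9400

92.9400 RPM


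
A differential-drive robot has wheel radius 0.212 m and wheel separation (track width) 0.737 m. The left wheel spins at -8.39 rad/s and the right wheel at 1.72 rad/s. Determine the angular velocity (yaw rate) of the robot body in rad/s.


omega = r*(wR - wL)/L = 0.212*(1.72 - (-8.39))/0.737 = 2.9082

2.9082 rad/s


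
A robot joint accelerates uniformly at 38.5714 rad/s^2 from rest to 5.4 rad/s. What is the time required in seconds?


t = delta_omega / alpha = 5.4 / 38.5714 = 0.1400

0.1400 s


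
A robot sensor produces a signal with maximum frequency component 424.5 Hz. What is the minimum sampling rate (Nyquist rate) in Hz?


f_s,min = 2*f_max = 2*424.5 = 849.0000

849.0000 Hz


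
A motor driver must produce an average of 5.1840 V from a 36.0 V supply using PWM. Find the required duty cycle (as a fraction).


D = V_avg/V_supply = 5.1840/36.0 = 0.1440

0.1440


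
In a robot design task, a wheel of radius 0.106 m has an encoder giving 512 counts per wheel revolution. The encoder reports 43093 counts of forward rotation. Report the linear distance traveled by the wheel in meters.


revs = 43093/512 = 84.166016
d = revs * 2*pi*r = 84.166016 * 2*pi*0.106 = 56.0561

56.0561 m


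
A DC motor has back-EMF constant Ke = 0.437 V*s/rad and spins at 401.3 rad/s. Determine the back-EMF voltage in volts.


V_emf = Ke * omega = 0.437*401.3 = 175.3681

175.3681 V


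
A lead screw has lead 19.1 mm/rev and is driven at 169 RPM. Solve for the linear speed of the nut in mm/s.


v = lead * (RPM/60) = 19.1*169/60 = 53.7983

53.7983 mm/s


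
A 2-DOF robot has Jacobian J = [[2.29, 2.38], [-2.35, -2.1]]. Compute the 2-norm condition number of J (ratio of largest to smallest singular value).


JJ^T eigenvalues: trace(JJ^T) = 20.8410, det(JJ^T) = det(J)^2 = 0.61465600
s_max^2 = (20.8410 + sqrt(431.88865700))/2 = 20.81146551
s_min^2 = (20.8410 - sqrt(431.88865700))/2 = 0.02953449
kappa = s_max/s_min = sqrt(20.81146551/0.02953449) = 26.5452

26.5452


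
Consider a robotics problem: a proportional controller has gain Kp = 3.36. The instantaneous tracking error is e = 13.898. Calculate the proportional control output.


u_P = Kp * e = 3.36 * 13.898 = 46.6973

46.6973


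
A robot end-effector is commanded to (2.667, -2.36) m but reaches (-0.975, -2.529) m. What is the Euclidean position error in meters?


dx = -0.975 - (2.667) = -3.6420, dy = -2.529 - (-2.36) = -0.1690
err = sqrt(13.264164 + 0.028561) = 3.6459

3.6459 m


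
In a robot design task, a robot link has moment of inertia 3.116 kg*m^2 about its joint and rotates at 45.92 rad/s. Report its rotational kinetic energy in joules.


KE = (1/2)*I*omega^2 = 0.5*3.116*45.92^2 = 3285.2711

3285.2711 J


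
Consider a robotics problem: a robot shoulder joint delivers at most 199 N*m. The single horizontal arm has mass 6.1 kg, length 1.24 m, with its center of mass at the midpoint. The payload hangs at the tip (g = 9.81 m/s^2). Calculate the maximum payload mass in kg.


tau_arm = m_arm*g*(L/2) = 6.1*9.81*1.24/2 = 37.1014 N*m
tau_payload = tau_max - tau_arm = 199 - 37.1014 = 161.8986
m_payload = tau_payload / (g*L) = 161.8986 / (9.81*1.24) = 13.3092

13.3092 kg


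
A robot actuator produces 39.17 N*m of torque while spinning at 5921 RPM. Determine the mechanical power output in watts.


omega = 5921 * 2*pi/60 = 620.045670 rad/s
P = tau * omega = 39.17 * 620.045670 = 24287.1889

24287.1889 W


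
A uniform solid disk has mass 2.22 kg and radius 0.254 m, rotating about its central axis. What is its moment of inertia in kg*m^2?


I = (1/2)*m*R^2 = 0.5*2.22*0.254^2 = 0.0716

0.0716 kg*m^2


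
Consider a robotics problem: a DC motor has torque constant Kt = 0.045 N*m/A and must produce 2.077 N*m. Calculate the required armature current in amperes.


I = tau / Kt = 2.077/0.045 = 46.1556

46.1556 A


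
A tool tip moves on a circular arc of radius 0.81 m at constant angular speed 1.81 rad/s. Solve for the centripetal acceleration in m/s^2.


a_c = omega^2 * r = 1.81^2 * 0.81 = 2.6536

2.6536 m/s^2


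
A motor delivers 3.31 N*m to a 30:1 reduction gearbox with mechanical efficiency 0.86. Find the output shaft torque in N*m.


tau_out = tau_in * N * eta = 3.31 * 30 * 0.86 = 85.3980

85.3980 N*m


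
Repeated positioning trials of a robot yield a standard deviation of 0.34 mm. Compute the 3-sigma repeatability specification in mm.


repeatability = 3*sigma = 3*0.34 = 1.0200

1.0200 mm


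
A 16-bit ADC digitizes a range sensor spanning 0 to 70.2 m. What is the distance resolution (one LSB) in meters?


res = range / 2^n = 70.2/2^16 = 70.2/65536 = 0.0011

0.0011 m


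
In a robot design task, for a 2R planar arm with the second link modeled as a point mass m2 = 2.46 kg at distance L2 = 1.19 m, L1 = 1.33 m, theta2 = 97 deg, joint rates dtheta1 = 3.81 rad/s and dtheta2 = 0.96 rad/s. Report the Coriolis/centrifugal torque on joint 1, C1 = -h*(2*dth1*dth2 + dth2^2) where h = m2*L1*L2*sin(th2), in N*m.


h = m2*L1*L2*sin(th2) = 2.46*1.33*1.19*sin(97 deg) = 3.864421
C1 = -h*(2*3.81*0.96 + 0.96^2) = -3.864421*8.2368 = -31.8305

-31.8305 N*m


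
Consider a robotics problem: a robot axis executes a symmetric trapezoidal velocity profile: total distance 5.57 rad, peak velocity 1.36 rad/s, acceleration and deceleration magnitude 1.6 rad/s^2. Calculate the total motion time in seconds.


t_acc = v/a = 1.36/1.6 = 0.850000 s
d_acc = v^2/(2a) = 0.578000 rad (each ramp)
d_cruise = 5.57 - 2*0.578000 = 4.414000 rad
t_cruise = 4.414000/1.36 = 3.245588 s
t_total = 2*0.850000 + 3.245588 = 4.9456

4.9456 s


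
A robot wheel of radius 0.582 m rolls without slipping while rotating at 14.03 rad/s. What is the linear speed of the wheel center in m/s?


v = omega * r = 14.03 * 0.582 = 8.1655

8.1655 m/s


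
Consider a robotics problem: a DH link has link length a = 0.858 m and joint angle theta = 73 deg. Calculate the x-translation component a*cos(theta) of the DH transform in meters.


a*cos(theta) = 0.858*cos(73 deg) = 0.2509

0.2509 m


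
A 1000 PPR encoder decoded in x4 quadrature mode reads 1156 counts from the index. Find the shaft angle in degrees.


angle = counts * 360 / (PPR*4) = 1156 * 360 / 4000 = 104.0400

104.0400 degrees


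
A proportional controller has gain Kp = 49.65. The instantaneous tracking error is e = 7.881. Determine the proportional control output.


u_P = Kp * e = 49.65 * 7.881 = 391.2917

391.2917


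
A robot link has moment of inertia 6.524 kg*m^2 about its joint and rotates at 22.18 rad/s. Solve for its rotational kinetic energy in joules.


KE = (1/2)*I*omega^2 = 0.5*6.524*22.18^2 = 1604.7487

1604.7487 J


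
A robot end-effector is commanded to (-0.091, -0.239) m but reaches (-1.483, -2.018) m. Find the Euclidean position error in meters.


dx = -1.483 - (-0.091) = -1.3920, dy = -2.018 - (-0.239) = -1.7790
err = sqrt(1.937664 + 3.164841) = 2.2589

2.2589 m


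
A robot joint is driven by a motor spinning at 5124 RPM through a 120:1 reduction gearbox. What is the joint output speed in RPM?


omega_joint = omega_motor / N = 5124 / 120 = 42.7000

42.7000 RPM


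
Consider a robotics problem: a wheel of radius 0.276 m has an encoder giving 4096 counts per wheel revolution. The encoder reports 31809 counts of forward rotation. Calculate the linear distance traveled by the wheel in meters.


revs = 31809/4096 = 7.765869
d = revs * 2*pi*r = 7.765869 * 2*pi*0.276 = 13.4673

13.4673 m


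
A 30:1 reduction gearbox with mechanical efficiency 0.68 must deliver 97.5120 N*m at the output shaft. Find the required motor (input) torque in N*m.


tau_in = tau_out / (N * eta) = 97.5120 / (30 * 0.68) = 4.7800

4.7800 N*m


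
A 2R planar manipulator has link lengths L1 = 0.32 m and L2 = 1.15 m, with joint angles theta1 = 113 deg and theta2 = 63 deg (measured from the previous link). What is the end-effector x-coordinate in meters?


x = L1*cos(th1) + L2*cos(th1+th2) = 0.32*cos(113 deg) + 1.15*cos(176 deg) = -1.2722

-1.2722 m


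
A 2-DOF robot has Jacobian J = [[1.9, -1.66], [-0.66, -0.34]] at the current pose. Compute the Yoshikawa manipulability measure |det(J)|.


det(J) = 1.9*-0.34 - (-1.66)*(-0.66) = -1.7416
|det(J)| = 1.7416

1.7416


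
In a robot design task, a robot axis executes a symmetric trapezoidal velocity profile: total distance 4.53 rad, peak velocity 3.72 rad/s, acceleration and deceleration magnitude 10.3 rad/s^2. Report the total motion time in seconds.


t_acc = v/a = 3.72/10.3 = 0.361165 s
d_acc = v^2/(2a) = 0.671767 rad (each ramp)
d_cruise = 4.53 - 2*0.671767 = 3.186466 rad
t_cruise = 3.186466/3.72 = 0.856577 s
t_total = 2*0.361165 + 0.856577 = 1.5789

1.5789 s


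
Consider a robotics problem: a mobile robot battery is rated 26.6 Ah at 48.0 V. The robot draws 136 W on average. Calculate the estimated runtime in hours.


E = 26.6*48.0 = 1276.8000 Wh
t = E/P = 1276.8000/136 = 9.3882

9.3882 hours


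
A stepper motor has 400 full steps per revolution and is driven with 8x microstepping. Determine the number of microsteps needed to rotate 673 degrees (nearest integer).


step_size = 360/(400*8) = 360/3200 = 0.112500 deg
n = 673/(360/3200) = 673*3200/360 = 5982.2222 -> 5982

5982 steps


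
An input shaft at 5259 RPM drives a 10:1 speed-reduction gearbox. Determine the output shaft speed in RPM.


omega_out = omega_in / N = 5259 / 10 = 525.9000

525.9000 RPM


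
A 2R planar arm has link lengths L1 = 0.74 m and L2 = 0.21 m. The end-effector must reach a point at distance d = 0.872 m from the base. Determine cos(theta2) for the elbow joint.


cos(th2) = (d^2 - L1^2 - L2^2)/(2*L1*L2) = (0.872^2 - 0.74^2 - 0.21^2)/(2*0.74*0.21) = 0.5427

0.5427


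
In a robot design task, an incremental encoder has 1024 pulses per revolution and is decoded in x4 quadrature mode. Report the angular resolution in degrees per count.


resolution = 360 / (PPR * 4) = 360 / 4096 = 0.0879

0.0879 degrees


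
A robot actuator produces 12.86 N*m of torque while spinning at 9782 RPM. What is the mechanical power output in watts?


omega = 9782 * 2*pi/60 = 1024.368645 rad/s
P = tau * omega = 12.86 * 1024.368645 = 13173.3808

13173.3808 W


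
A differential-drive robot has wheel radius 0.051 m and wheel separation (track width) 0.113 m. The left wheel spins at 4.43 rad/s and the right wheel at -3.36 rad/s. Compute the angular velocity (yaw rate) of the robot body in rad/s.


omega = r*(wR - wL)/L = 0.051*(-3.36 - (4.43))/0.113 = -3.5158

-3.5158 rad/s


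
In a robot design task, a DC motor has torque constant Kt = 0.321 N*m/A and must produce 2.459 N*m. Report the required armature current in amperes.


I = tau / Kt = 2.459/0.321 = 7.6604

7.6604 A


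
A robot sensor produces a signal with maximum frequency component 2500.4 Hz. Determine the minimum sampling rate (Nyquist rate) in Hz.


f_s,min = 2*f_max = 2*2500.4 = 5000.8000

5000.8000 Hz


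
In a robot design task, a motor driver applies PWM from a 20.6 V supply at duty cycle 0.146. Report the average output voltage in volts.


V_avg = V_supply * D = 20.6*0.146 = 3.0076

3.0076 V


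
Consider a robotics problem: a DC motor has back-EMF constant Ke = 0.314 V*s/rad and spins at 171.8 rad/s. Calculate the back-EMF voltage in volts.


V_emf = Ke * omega = 0.314*171.8 = 53.9452

53.9452 V


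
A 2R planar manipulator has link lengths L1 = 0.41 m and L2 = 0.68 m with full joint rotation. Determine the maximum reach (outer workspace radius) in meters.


r_max = L1 + L2 = 0.41 + 0.68 = 1.0900

1.0900 m


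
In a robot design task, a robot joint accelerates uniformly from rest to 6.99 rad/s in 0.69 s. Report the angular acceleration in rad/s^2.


alpha = delta_omega / t = 6.99 / 0.69 = 10.1304

10.1304 rad/s^2


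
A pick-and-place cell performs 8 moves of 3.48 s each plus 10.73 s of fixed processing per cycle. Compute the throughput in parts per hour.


T_cycle = 8*3.48 + 10.73 = 38.5700 s
rate = 3600/T = 93.3368

93.3368 parts/hour


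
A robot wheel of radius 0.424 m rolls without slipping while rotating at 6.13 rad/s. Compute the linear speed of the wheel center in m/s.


v = omega * r = 6.13 * 0.424 = 2.5991

2.5991 m/s


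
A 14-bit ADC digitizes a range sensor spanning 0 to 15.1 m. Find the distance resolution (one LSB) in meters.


res = range / 2^n = 15.1/2^14 = 15.1/16384 = 9.2163e-04

9.2163e-04 m


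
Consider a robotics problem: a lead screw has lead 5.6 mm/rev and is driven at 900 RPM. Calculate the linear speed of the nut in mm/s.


v = lead * (RPM/60) = 5.6*900/60 = 84.0000

84.0000 mm/s


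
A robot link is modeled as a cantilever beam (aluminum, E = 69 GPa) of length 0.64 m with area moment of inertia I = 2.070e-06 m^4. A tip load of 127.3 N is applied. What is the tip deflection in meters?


delta = F*L^3/(3*E*I) = 127.3*0.64^3/(3*6.900e+10*2.070e-06)
      = 33.3709312/428490 = 7.7880e-05

7.7880e-05 m


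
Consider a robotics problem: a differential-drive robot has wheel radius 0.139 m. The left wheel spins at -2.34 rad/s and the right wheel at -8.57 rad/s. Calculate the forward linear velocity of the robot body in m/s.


v = r*(wR + wL)/2 = 0.139*(-8.57 + -2.34)/2 = -0.7582

-0.7582 m/s


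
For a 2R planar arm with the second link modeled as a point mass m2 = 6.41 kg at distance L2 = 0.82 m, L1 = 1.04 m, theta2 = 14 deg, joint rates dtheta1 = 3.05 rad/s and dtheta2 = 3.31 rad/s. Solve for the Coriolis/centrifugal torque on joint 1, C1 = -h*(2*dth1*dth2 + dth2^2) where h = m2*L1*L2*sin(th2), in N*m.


h = m2*L1*L2*sin(th2) = 6.41*1.04*0.82*sin(14 deg) = 1.322453
C1 = -h*(2*3.05*3.31 + 3.31^2) = -1.322453*31.1471 = -41.1906

-41.1906 N*m


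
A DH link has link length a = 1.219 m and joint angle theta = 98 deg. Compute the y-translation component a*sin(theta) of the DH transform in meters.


a*sin(theta) = 1.219*sin(98 deg) = 1.2071

1.2071 m


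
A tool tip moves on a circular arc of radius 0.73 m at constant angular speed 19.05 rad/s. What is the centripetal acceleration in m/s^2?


a_c = omega^2 * r = 19.05^2 * 0.73 = 264.9188

264.9188 m/s^2


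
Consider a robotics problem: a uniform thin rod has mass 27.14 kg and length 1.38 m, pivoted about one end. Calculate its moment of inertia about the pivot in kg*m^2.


I = (1/3)*m*L^2 = (1/3)*27.14*1.38^2 = 17.2285

17.2285 kg*m^2


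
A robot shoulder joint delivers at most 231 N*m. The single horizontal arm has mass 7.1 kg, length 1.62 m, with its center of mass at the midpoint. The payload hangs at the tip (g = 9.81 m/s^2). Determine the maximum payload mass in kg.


tau_arm = m_arm*g*(L/2) = 7.1*9.81*1.62/2 = 56.4173 N*m
tau_payload = tau_max - tau_arm = 231 - 56.4173 = 174.5827
m_payload = tau_payload / (g*L) = 174.5827 / (9.81*1.62) = 10.9854

10.9854 kg


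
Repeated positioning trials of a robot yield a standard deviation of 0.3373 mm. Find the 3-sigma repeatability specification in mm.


repeatability = 3*sigma = 3*0.3373 = 1.0119

1.0119 mm


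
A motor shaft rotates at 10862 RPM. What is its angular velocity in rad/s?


omega = 10862 * 2*pi/60 = 1137.4660

1137.4660 rad/s


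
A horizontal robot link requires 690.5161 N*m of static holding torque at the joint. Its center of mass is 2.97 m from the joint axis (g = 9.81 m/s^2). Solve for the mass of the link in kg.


m = tau / (g*L) = 690.5161 / (9.81 * 2.97) = 23.7000

23.7000 kg


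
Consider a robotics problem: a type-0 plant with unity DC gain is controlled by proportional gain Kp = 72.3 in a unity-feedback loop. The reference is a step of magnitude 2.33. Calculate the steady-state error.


e_ss = R/(1 + Kp) = 2.33/(1 + 72.3) = 2.33/73.3000 = 0.0318

0.0318


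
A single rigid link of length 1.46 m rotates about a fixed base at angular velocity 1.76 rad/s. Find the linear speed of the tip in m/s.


v = L*omega = 1.46 * 1.76 = 2.5696

2.5696 m/s


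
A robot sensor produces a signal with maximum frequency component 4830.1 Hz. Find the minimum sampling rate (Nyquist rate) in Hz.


f_s,min = 2*f_max = 2*4830.1 = 9660.2000

9660.2000 Hz


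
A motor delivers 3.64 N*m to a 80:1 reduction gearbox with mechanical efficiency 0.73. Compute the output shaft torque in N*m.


tau_out = tau_in * N * eta = 3.64 * 80 * 0.73 = 212.5760

212.5760 N*m


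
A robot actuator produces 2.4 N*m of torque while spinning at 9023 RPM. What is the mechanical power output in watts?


omega = 9023 * 2*pi/60 = 944.886350 rad/s
P = tau * omega = 2.4 * 944.886350 = 2267.7272

2267.7272 W


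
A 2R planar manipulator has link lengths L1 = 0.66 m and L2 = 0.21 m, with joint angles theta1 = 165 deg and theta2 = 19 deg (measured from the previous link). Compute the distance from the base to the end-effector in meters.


x = L1*cos(th1) + L2*cos(th1+th2) = -0.846999
y = L1*sin(th1) + L2*sin(th1+th2) = 0.156172
d = sqrt(x^2 + y^2) = sqrt(0.717407 + 0.024390) = 0.8613

0.8613 m


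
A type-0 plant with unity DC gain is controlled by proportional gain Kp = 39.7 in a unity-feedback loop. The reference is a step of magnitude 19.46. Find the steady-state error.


e_ss = R/(1 + Kp) = 19.46/(1 + 39.7) = 19.46/40.7000 = 0.4781

0.4781


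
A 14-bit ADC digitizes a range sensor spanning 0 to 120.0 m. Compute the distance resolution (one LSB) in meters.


res = range / 2^n = 120.0/2^14 = 120.0/16384 = 0.0073

0.0073 m


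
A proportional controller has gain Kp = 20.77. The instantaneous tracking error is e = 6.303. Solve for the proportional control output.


u_P = Kp * e = 20.77 * 6.303 = 130.9133

130.9133


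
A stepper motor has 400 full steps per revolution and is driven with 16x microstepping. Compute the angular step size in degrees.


step = 360/(400*16) = 360/6400 = 0.0563

0.0563 degrees


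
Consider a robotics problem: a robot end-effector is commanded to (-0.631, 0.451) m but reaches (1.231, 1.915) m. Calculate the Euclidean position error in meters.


dx = 1.231 - (-0.631) = 1.8620, dy = 1.915 - (0.451) = 1.4640
err = sqrt(3.467044 + 2.143296) = 2.3686

2.3686 m


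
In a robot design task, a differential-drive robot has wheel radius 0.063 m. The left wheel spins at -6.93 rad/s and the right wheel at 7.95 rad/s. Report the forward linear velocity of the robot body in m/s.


v = r*(wR + wL)/2 = 0.063*(7.95 + -6.93)/2 = 0.0321

0.0321 m/s


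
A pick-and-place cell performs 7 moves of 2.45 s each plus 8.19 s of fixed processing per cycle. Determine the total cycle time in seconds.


T = 7*2.45 + 8.19 = 25.3400

25.3400 s


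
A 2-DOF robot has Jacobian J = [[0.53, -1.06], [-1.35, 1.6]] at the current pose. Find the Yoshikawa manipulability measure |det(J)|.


det(J) = 0.53*1.6 - (-1.06)*(-1.35) = -0.5830
|det(J)| = 0.5830

0.5830


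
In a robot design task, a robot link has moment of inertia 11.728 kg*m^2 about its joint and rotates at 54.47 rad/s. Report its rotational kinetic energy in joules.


KE = (1/2)*I*omega^2 = 0.5*11.728*54.47^2 = 17398.3760

17398.3760 J


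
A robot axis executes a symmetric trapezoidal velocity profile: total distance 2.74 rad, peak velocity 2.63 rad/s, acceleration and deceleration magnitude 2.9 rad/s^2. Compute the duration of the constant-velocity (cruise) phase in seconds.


t_acc = v/a = 0.906897 s, d_acc = v^2/(2a) = 1.192569 rad each
d_cruise = 2.74 - 2*1.192569 = 0.354862 rad
t_cruise = d_cruise/v = 0.354862/2.63 = 0.1349

0.1349 s


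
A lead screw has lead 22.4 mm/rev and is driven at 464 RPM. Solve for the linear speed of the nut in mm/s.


v = lead * (RPM/60) = 22.4*464/60 = 173.2267

173.2267 mm/s


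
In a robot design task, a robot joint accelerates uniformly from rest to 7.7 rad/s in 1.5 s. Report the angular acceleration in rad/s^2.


alpha = delta_omega / t = 7.7 / 1.5 = 5.1333

5.1333 rad/s^2


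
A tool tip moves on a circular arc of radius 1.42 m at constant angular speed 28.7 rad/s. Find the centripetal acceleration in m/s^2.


a_c = omega^2 * r = 28.7^2 * 1.42 = 1169.6398

1169.6398 m/s^2


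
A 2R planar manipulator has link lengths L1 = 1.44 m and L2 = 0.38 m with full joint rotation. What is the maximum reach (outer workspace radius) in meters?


r_max = L1 + L2 = 1.44 + 0.38 = 1.8200

1.8200 m


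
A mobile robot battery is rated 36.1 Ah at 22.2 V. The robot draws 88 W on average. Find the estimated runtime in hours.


E = 36.1*22.2 = 801.4200 Wh
t = E/P = 801.4200/88 = 9.1070

9.1070 hours


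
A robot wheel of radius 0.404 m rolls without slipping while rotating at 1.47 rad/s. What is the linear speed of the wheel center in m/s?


v = omega * r = 1.47 * 0.404 = 0.5939

0.5939 m/s


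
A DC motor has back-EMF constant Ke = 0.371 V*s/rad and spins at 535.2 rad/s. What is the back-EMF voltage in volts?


V_emf = Ke * omega = 0.371*535.2 = 198.5592

198.5592 V


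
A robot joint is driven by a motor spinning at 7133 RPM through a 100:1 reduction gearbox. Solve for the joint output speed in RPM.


omega_joint = omega_motor / N = 7133 / 100 = 71.3300

71.3300 RPM


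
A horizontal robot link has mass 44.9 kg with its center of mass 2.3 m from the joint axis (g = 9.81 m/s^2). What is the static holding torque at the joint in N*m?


tau = m*g*L = 44.9 * 9.81 * 2.3 = 1013.0787

1013.0787 N*m


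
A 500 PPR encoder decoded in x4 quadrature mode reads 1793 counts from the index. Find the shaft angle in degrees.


angle = counts * 360 / (PPR*4) = 1793 * 360 / 2000 = 322.7400

322.7400 degrees


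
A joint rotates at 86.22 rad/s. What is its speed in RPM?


RPM = 86.22 * 60/(2*pi) = 823.3404

823.3404 RPM


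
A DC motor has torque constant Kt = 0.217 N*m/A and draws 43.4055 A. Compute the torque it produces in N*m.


tau = Kt * I = 0.217*43.4055 = 9.4190

9.4190 N*m


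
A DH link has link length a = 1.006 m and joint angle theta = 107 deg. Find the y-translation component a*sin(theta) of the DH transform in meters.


a*sin(theta) = 1.006*sin(107 deg) = 0.9620

0.9620 m


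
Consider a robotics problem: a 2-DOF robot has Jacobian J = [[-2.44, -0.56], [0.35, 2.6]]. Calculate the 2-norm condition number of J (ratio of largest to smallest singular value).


JJ^T eigenvalues: trace(JJ^T) = 13.1497, det(JJ^T) = det(J)^2 = 37.79790400
s_max^2 = (13.1497 + sqrt(21.72299409))/2 = 8.90524664
s_min^2 = (13.1497 - sqrt(21.72299409))/2 = 4.24445336
kappa = s_max/s_min = sqrt(8.90524664/4.24445336) = 1.4485

1.4485


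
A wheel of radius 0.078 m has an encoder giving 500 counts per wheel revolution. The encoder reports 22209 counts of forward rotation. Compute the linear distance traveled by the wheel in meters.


revs = 22209/500 = 44.418000
d = revs * 2*pi*r = 44.418000 * 2*pi*0.078 = 21.7687

21.7687 m


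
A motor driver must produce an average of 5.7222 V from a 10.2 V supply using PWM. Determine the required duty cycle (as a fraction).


D = V_avg/V_supply = 5.7222/10.2 = 0.5610

0.5610


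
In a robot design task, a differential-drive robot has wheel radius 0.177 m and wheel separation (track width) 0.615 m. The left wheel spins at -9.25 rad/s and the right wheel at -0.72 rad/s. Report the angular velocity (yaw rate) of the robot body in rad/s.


omega = r*(wR - wL)/L = 0.177*(-0.72 - (-9.25))/0.615 = 2.4550

2.4550 rad/s


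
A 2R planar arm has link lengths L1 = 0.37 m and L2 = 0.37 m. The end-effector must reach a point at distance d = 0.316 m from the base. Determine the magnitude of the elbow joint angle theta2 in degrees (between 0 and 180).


cos(th2) = (d^2 - L1^2 - L2^2)/(2*L1*L2) = (0.316^2 - 0.37^2 - 0.37^2)/(2*0.37*0.37) = -0.63529584
th2 = acos(-0.63529584) = 129.4419 deg

129.4419 degrees


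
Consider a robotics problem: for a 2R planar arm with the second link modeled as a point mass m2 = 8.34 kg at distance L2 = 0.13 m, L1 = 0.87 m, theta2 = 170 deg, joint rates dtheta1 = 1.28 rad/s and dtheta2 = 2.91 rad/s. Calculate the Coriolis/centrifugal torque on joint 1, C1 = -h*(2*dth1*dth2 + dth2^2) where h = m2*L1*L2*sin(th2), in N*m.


h = m2*L1*L2*sin(th2) = 8.34*0.87*0.13*sin(170 deg) = 0.163794
C1 = -h*(2*1.28*2.91 + 2.91^2) = -0.163794*15.9177 = -2.6072

-2.6072 N*m


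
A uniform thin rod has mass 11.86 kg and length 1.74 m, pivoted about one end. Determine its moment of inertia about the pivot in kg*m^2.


I = (1/3)*m*L^2 = (1/3)*11.86*1.74^2 = 11.9691

11.9691 kg*m^2


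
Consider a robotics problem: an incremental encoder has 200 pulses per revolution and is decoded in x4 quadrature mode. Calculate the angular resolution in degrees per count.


resolution = 360 / (PPR * 4) = 360 / 800 = 0.4500

0.4500 degrees


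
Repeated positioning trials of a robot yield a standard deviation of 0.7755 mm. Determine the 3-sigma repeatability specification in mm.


repeatability = 3*sigma = 3*0.7755 = 2.3265

2.3265 mm


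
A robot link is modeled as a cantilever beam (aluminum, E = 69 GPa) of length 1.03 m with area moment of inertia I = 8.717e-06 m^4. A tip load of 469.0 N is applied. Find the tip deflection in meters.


delta = F*L^3/(3*E*I) = 469.0*1.03^3/(3*6.900e+10*8.717e-06)
      = 512.488963/1804419 = 2.8402e-04

2.8402e-04 m


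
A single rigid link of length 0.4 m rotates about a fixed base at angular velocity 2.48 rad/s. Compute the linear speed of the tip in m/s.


v = L*omega = 0.4 * 2.48 = 0.9920

0.9920 m/s


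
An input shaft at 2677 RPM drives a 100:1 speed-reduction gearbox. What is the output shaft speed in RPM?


omega_out = omega_in / N = 2677 / 100 = 26.7700

26.7700 RPM


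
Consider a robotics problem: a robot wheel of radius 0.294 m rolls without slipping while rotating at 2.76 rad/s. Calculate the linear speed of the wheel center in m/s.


v = omega * r = 2.76 * 0.294 = 0.8114

0.8114 m/s


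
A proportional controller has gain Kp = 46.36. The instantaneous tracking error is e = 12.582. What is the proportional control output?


u_P = Kp * e = 46.36 * 12.582 = 583.3015

583.3015


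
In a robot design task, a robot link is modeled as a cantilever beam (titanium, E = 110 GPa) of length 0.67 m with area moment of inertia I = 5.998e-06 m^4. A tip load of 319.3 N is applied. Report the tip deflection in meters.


delta = F*L^3/(3*E*I) = 319.3*0.67^3/(3*1.100e+11*5.998e-06)
      = 96.0336259/1979340 = 4.8518e-05

4.8518e-05 m


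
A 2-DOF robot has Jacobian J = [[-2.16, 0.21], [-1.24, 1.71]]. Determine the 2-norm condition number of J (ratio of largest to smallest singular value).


JJ^T eigenvalues: trace(JJ^T) = 9.1714, det(JJ^T) = det(J)^2 = 11.78686224
s_max^2 = (9.1714 + sqrt(36.96712900))/2 = 7.62572998
s_min^2 = (9.1714 - sqrt(36.96712900))/2 = 1.54567002
kappa = s_max/s_min = sqrt(7.62572998/1.54567002) = 2.2212

2.2212


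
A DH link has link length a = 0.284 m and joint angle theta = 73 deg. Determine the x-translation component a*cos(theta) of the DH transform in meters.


a*cos(theta) = 0.284*cos(73 deg) = 0.0830

0.0830 m


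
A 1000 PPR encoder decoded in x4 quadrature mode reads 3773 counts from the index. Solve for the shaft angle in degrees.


angle = counts * 360 / (PPR*4) = 3773 * 360 / 4000 = 339.5700

339.5700 degrees


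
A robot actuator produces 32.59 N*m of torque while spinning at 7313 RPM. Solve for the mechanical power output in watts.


omega = 7313 * 2*pi/60 = 765.815569 rad/s
P = tau * omega = 32.59 * 765.815569 = 24957.9294

24957.9294 W


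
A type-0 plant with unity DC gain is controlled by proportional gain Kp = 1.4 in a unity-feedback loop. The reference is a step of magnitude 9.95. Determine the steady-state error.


e_ss = R/(1 + Kp) = 9.95/(1 + 1.4) = 9.95/2.4000 = 4.1458

4.1458


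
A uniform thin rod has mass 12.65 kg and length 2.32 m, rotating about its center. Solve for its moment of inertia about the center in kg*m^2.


I = (1/12)*m*L^2 = (1/12)*12.65*2.32^2 = 5.6739

5.6739 kg*m^2


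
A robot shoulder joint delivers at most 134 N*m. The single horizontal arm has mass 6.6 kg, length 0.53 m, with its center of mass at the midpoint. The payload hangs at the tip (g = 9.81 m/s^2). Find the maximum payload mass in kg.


tau_arm = m_arm*g*(L/2) = 6.6*9.81*0.53/2 = 17.1577 N*m
tau_payload = tau_max - tau_arm = 134 - 17.1577 = 116.8423
m_payload = tau_payload / (g*L) = 116.8423 / (9.81*0.53) = 22.4727

22.4727 kg


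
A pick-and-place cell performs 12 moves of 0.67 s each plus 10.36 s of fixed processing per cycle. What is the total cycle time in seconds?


T = 12*0.67 + 10.36 = 18.4000

18.4000 s


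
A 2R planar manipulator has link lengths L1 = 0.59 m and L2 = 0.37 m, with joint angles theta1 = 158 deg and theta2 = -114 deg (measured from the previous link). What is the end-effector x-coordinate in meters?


x = L1*cos(th1) + L2*cos(th1+th2) = 0.59*cos(158 deg) + 0.37*cos(44 deg) = -0.2809

-0.2809 m


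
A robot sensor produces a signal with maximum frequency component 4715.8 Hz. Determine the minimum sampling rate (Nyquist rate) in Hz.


f_s,min = 2*f_max = 2*4715.8 = 9431.6000

9431.6000 Hz


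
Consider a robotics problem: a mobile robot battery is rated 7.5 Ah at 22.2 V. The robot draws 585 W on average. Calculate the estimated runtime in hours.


E = 7.5*22.2 = 166.5000 Wh
t = E/P = 166.5000/585 = 0.2846

0.2846 hours


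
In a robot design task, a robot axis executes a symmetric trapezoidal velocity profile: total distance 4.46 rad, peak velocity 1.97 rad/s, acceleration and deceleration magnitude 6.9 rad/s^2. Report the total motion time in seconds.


t_acc = v/a = 1.97/6.9 = 0.285507 s
d_acc = v^2/(2a) = 0.281225 rad (each ramp)
d_cruise = 4.46 - 2*0.281225 = 3.897550 rad
t_cruise = 3.897550/1.97 = 1.978452 s
t_total = 2*0.285507 + 1.978452 = 2.5495

2.5495 s


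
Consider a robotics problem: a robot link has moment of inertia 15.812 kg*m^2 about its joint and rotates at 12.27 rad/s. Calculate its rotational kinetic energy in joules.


KE = (1/2)*I*omega^2 = 0.5*15.812*12.27^2 = 1190.2712

1190.2712 J


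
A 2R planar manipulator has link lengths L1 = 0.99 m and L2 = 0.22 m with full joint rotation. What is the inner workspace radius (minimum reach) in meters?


r_min = |L1 - L2| = |0.99 - 0.22| = 0.7700

0.7700 m


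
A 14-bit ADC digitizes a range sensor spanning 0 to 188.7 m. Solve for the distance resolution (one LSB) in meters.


res = range / 2^n = 188.7/2^14 = 188.7/16384 = 0.0115

0.0115 m


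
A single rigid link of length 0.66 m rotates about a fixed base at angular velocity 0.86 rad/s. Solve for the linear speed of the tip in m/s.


v = L*omega = 0.66 * 0.86 = 0.5676

0.5676 m/s


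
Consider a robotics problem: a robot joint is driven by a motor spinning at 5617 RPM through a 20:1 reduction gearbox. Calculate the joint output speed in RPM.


omega_joint = omega_motor / N = 5617 / 20 = 280.8500

280.8500 RPM


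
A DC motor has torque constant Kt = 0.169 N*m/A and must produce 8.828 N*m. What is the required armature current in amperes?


I = tau / Kt = 8.828/0.169 = 52.2367

52.2367 A


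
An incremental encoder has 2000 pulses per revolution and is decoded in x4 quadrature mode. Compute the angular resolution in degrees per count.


resolution = 360 / (PPR * 4) = 360 / 8000 = 0.0450

0.0450 degrees


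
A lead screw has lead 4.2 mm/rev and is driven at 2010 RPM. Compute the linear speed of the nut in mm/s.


v = lead * (RPM/60) = 4.2*2010/60 = 140.7000

140.7000 mm/s


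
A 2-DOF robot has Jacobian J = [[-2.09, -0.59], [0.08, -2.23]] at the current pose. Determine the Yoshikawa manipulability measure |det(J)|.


det(J) = -2.09*-2.23 - (-0.59)*(0.08) = 4.7079
|det(J)| = 4.7079

4.7079


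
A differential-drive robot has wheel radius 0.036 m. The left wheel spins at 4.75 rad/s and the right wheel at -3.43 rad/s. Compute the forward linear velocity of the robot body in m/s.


v = r*(wR + wL)/2 = 0.036*(-3.43 + 4.75)/2 = 0.0238

0.0238 m/s


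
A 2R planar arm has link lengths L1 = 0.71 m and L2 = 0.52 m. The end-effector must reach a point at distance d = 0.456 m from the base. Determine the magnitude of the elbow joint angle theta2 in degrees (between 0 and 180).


cos(th2) = (d^2 - L1^2 - L2^2)/(2*L1*L2) = (0.456^2 - 0.71^2 - 0.52^2)/(2*0.71*0.52) = -0.76728602
th2 = acos(-0.76728602) = 140.1108 deg

140.1108 degrees


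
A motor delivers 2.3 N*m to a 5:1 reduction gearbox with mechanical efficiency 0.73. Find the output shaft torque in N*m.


tau_out = tau_in * N * eta = 2.3 * 5 * 0.73 = 8.3950

8.3950 N*m


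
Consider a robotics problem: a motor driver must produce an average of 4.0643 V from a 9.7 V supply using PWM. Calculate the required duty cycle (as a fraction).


D = V_avg/V_supply = 4.0643/9.7 = 0.4190

0.4190
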